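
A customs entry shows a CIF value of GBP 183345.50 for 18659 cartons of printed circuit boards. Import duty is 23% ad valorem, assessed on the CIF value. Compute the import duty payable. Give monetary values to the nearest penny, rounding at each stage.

Import duty = 183345.50 × 23% = 42169.47

Import duty: GBP 42169.47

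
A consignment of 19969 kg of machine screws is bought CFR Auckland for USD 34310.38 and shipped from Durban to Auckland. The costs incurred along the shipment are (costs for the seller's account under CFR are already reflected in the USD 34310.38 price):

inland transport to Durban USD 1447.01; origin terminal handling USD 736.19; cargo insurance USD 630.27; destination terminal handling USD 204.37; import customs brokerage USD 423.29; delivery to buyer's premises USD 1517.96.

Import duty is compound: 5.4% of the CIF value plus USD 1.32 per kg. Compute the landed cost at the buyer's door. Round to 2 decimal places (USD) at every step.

Total landed cost: USD 65332.15

CFR: the seller pays costs through ocean freight to the destination port, but not insurance.
Already in the invoice (seller's account under CFR): inland to port, origin terminal — exclude.
CIF value = CFR price + insurance = 34310.38 + 630.27 = 34940.65
Ad valorem component: 34940.65 × 5.4% = 1886.80
Specific component: 19969 × 1.32 = 26359.08
Import duty = 1886.80 + 26359.08 = 28245.88
Buyer bears: insurance 630.27 + destination terminal 204.37 + brokerage 423.29 + delivery 1517.96 + duty 28245.88 = 31021.77
Landed cost = invoice 34310.38 + 31021.77 = 65332.15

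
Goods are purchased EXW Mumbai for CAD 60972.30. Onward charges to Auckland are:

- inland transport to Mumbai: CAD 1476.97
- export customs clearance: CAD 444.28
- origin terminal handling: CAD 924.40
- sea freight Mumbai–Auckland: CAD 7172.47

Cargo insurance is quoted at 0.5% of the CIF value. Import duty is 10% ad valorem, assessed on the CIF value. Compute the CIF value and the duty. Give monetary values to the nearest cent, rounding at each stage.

CIF value: CAD 71347.16; import duty: CAD 7134.72

Let C be the CIF value. C = EXW price + pre-shipment costs + freight + 0.5% × C
C − 0.5% × C = 60972.30 + 1476.97 + 444.28 + 924.40 + 7172.47
0.995 × C = 70990.42
C = 70990.42 / 0.995 = 71347.16
Insurance premium = 0.5% × 71347.16 = 356.74
Import duty = 71347.16 × 10% = 7134.72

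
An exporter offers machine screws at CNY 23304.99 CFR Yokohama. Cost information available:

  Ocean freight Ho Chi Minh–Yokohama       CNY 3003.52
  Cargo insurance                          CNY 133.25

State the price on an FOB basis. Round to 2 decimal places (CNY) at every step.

FOB price: CNY 20301.47

Not relevant to the conversion: insurance — on the buyer under both terms; not part of either seller's price.
From CFR to FOB, the seller no longer bears: freight.
FOB price = 23304.99 − 3003.52 = 20301.47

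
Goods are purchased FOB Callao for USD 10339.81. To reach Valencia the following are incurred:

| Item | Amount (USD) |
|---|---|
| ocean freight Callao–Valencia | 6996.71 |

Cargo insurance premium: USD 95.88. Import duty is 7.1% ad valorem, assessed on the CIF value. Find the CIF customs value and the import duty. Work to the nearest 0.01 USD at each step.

CIF value: USD 17432.40; import duty: USD 1237.70

CIF = FOB price + freight + insurance
CIF = 10339.81 + 6996.71 + 95.88 = 17432.40
Import duty = 17432.40 × 7.1% = 1237.70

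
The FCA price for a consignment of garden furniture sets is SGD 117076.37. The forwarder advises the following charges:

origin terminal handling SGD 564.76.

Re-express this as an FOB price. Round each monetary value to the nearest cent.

From FCA to FOB, the seller additionally bears: origin terminal.
FOB price = 117076.37 + 564.76 = 117641.13

FOB price: SGD 117641.13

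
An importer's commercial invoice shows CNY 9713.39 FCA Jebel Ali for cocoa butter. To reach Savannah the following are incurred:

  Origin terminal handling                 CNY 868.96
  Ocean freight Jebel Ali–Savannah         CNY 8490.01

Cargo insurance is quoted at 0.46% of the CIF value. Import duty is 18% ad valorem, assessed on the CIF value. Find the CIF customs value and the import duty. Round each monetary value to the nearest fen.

CIF value: CNY 19160.50; import duty: CNY 3448.89

Let C be the CIF value. C = FCA price + pre-shipment costs + freight + 0.46% × C
C − 0.46% × C = 9713.39 + 868.96 + 8490.01
0.9954 × C = 19072.36
C = 19072.36 / 0.9954 = 19160.50
Insurance premium = 0.46% × 19160.50 = 88.14
Import duty = 19160.50 × 18% = 3448.89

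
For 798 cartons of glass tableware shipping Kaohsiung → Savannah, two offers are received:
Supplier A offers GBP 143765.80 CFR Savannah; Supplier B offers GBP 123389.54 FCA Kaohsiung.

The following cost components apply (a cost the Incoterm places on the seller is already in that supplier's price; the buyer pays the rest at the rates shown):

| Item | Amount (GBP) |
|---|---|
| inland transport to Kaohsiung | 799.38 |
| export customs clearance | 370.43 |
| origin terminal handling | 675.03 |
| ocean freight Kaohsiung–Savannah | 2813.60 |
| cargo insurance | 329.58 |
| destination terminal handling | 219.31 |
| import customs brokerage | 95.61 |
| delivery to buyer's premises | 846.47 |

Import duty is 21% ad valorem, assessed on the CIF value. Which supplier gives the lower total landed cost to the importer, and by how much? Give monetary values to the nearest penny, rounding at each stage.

Supplier A (CFR):
CIF value = CFR price + insurance = 143765.80 + 329.58 = 144095.38
Import duty = 144095.38 × 21% = 30260.03
Buyer bears (A): 329.58 + 219.31 + 95.61 + 846.47 = 1490.97
Landed cost (A) = invoice 143765.80 + 1490.97 + duty 30260.03 = 175516.80
Supplier B (FCA):
CIF value = FCA price + origin terminal + freight + insurance = 123389.54 + 675.03 + 2813.60 + 329.58 = 127207.75
Import duty = 127207.75 × 21% = 26713.63
Buyer bears (B): 675.03 + 2813.60 + 329.58 + 219.31 + 95.61 + 846.47 = 4979.60
Landed cost (B) = invoice 123389.54 + 4979.60 + duty 26713.63 = 155082.77
Difference = |175516.80 − 155082.77| = 20434.03

Supplier B is cheaper by GBP 20434.03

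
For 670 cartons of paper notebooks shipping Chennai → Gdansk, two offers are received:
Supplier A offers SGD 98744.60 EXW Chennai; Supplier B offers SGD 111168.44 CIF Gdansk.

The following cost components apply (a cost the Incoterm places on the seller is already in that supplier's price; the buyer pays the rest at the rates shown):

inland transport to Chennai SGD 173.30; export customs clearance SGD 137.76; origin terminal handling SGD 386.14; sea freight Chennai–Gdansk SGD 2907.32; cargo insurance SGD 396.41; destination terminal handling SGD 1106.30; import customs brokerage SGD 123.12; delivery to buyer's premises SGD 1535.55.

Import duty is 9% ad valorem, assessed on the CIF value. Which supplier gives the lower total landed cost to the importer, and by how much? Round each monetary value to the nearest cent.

Supplier A is cheaper by SGD 9180.97

Supplier A (EXW):
CIF value = EXW price + inland to port + export clearance + origin terminal + freight + insurance = 98744.60 + 173.30 + 137.76 + 386.14 + 2907.32 + 396.41 = 102745.53
Import duty = 102745.53 × 9% = 9247.10
Buyer bears (A): 173.30 + 137.76 + 386.14 + 2907.32 + 396.41 + 1106.30 + 123.12 + 1535.55 = 6765.90
Landed cost (A) = invoice 98744.60 + 6765.90 + duty 9247.10 = 114757.60
Supplier B (CIF):
The CIF price already equals the CIF value: 111168.44
Import duty = 111168.44 × 9% = 10005.16
Buyer bears (B): 1106.30 + 123.12 + 1535.55 = 2764.97
Landed cost (B) = invoice 111168.44 + 2764.97 + duty 10005.16 = 123938.57
Difference = |114757.60 − 123938.57| = 9180.97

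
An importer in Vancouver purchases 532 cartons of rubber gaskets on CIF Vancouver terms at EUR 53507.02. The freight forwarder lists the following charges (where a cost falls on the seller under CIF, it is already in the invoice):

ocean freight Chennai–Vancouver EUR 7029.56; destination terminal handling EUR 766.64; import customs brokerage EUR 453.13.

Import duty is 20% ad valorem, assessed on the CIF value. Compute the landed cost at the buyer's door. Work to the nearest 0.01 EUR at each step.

CIF: the seller pays costs through ocean freight and marine insurance to the destination port.
Already in the invoice (seller's account under CIF): freight — exclude.
The CIF price already equals the CIF value: 53507.02
Import duty = 53507.02 × 20% = 10701.40
Buyer bears: destination terminal 766.64 + brokerage 453.13 + duty 10701.40 = 11921.17
Landed cost = invoice 53507.02 + 11921.17 = 65428.19

Total landed cost: EUR 65428.19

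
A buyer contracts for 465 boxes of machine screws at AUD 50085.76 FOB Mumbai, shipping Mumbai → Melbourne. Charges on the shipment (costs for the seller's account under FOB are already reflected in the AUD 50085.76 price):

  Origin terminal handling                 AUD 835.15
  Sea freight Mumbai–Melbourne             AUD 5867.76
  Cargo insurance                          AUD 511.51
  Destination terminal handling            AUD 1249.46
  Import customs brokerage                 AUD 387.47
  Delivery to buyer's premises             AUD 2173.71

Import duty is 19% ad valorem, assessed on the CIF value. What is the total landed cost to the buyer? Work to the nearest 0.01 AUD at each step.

Total landed cost: AUD 71004.03

FOB: the seller bears costs until goods are on board at the origin port; the buyer bears freight, insurance and all costs thereafter.
Already in the invoice (seller's account under FOB): origin terminal — exclude.
CIF value = FOB price + freight + insurance = 50085.76 + 5867.76 + 511.51 = 56465.03
Import duty = 56465.03 × 19% = 10728.36
Buyer bears: freight 5867.76 + insurance 511.51 + destination terminal 1249.46 + brokerage 387.47 + delivery 2173.71 + duty 10728.36 = 20918.27
Landed cost = invoice 50085.76 + 20918.27 = 71004.03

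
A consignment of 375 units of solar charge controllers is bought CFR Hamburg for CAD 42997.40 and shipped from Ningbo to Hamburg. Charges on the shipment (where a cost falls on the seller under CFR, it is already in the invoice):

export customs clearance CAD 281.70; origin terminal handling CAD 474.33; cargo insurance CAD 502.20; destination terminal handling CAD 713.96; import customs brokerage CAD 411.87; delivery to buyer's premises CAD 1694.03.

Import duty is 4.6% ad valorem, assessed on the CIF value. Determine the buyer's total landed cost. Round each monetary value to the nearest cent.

CFR: the seller pays costs through ocean freight to the destination port, but not insurance.
Already in the invoice (seller's account under CFR): export clearance, origin terminal — exclude.
CIF value = CFR price + insurance = 42997.40 + 502.20 = 43499.60
Import duty = 43499.60 × 4.6% = 2000.98
Buyer bears: insurance 502.20 + destination terminal 713.96 + brokerage 411.87 + delivery 1694.03 + duty 2000.98 = 5323.04
Landed cost = invoice 42997.40 + 5323.04 = 48320.44

Total landed cost: CAD 48320.44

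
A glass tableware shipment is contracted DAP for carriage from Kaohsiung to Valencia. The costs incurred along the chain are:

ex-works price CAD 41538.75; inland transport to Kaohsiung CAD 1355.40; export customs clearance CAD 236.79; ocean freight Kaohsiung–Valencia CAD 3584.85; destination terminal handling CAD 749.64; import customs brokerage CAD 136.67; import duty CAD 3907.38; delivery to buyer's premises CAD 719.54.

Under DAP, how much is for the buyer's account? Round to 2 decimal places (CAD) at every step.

DAP: the seller bears all costs to the named destination except import duty and clearance.
Seller's account: goods 41538.75 + inland to port 1355.40 + export clearance 236.79 + freight 3584.85 + destination terminal 749.64 + delivery 719.54 = 48184.97
Buyer's account: brokerage 136.67 + duty 3907.38 = 4044.05

Buyer's account: CAD 4044.05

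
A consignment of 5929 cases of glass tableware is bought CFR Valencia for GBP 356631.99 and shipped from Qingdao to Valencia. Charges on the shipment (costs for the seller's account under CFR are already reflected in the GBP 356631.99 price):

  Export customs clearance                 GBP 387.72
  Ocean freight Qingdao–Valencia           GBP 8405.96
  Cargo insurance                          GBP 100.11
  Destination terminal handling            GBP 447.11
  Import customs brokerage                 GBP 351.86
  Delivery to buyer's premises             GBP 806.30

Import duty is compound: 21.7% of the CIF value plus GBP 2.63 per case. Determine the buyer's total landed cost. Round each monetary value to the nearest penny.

Total landed cost: GBP 451341.51

CFR: the seller pays costs through ocean freight to the destination port, but not insurance.
Already in the invoice (seller's account under CFR): export clearance, freight — exclude.
CIF value = CFR price + insurance = 356631.99 + 100.11 = 356732.10
Ad valorem component: 356732.10 × 21.7% = 77410.87
Specific component: 5929 × 2.63 = 15593.27
Import duty = 77410.87 + 15593.27 = 93004.14
Buyer bears: insurance 100.11 + destination terminal 447.11 + brokerage 351.86 + delivery 806.30 + duty 93004.14 = 94709.52
Landed cost = invoice 356631.99 + 94709.52 = 451341.51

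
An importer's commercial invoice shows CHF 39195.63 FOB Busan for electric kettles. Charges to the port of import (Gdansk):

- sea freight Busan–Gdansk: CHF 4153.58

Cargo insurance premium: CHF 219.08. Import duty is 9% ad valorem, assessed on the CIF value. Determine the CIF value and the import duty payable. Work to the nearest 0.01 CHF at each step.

CIF value: CHF 43568.29; import duty: CHF 3921.15

CIF = FOB price + freight + insurance
CIF = 39195.63 + 4153.58 + 219.08 = 43568.29
Import duty = 43568.29 × 9% = 3921.15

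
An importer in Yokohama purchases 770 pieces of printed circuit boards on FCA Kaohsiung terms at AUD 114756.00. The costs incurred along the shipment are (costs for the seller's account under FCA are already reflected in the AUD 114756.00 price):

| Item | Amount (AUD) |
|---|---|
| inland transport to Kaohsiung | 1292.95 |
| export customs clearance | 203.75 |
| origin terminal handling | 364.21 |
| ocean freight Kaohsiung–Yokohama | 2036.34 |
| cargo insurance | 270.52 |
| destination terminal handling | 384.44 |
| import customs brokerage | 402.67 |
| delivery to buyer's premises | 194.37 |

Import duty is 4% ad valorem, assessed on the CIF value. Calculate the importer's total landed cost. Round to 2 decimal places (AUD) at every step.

FCA: the seller delivers export-cleared goods to the carrier; the buyer bears costs from that point.
Already in the invoice (seller's account under FCA): inland to port, export clearance — exclude.
CIF value = FCA price + origin terminal + freight + insurance = 114756.00 + 364.21 + 2036.34 + 270.52 = 117427.07
Import duty = 117427.07 × 4% = 4697.08
Buyer bears: origin terminal 364.21 + freight 2036.34 + insurance 270.52 + destination terminal 384.44 + brokerage 402.67 + delivery 194.37 + duty 4697.08 = 8349.63
Landed cost = invoice 114756.00 + 8349.63 = 123105.63

Total landed cost: AUD 123105.63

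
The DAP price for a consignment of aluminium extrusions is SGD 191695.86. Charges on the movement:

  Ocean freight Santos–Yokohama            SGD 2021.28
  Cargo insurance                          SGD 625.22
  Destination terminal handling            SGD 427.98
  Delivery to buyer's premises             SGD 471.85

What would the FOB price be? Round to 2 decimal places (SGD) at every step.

From DAP to FOB, the seller no longer bears: freight, insurance, destination terminal, delivery.
FOB price = 191695.86 − 2021.28 − 625.22 − 427.98 − 471.85 = 188149.53

FOB price: SGD 188149.53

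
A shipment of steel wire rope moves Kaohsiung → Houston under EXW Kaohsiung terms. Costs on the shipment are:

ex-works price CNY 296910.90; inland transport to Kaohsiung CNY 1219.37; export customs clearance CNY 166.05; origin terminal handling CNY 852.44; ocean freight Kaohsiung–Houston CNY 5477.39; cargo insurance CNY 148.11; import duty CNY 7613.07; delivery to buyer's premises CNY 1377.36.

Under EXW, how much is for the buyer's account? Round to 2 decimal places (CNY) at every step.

EXW: the seller makes goods available at their premises; the buyer bears all onward costs.
Seller's account: goods 296910.90 = 296910.90
Buyer's account: inland to port 1219.37 + export clearance 166.05 + origin terminal 852.44 + freight 5477.39 + insurance 148.11 + duty 7613.07 + delivery 1377.36 = 16853.79

Buyer's account: CNY 16853.79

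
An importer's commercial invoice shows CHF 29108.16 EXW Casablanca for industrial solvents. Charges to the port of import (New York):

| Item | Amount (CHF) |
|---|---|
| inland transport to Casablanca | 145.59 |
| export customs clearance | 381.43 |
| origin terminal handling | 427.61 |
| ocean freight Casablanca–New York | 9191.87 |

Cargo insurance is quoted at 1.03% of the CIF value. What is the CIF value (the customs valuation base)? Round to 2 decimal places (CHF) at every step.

CIF value: CHF 39663.19

Let C be the CIF value. C = EXW price + pre-shipment costs + freight + 1.03% × C
C − 1.03% × C = 29108.16 + 145.59 + 381.43 + 427.61 + 9191.87
0.9897 × C = 39254.66
C = 39254.66 / 0.9897 = 39663.19
Insurance premium = 1.03% × 39663.19 = 408.53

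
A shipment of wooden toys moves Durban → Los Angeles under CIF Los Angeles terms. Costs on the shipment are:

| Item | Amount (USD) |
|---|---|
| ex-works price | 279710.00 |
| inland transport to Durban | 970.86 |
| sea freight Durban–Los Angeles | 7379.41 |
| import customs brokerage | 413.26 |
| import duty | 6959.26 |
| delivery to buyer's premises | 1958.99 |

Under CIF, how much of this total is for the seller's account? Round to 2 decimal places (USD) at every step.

CIF: the seller pays costs through ocean freight and marine insurance to the destination port.
Seller's account: goods 279710.00 + inland to port 970.86 + freight 7379.41 = 288060.27
Buyer's account: brokerage 413.26 + duty 6959.26 + delivery 1958.99 = 9331.51

Seller's account: USD 288060.27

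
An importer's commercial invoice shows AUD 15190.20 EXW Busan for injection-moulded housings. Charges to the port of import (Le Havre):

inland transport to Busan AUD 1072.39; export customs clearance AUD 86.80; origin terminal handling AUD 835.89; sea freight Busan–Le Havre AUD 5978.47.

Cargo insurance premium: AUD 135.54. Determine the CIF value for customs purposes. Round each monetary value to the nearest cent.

CIF value: AUD 23299.29

CIF = EXW price + pre-shipment costs + freight + insurance
CIF = 15190.20 + 1072.39 + 86.80 + 835.89 + 5978.47 + 135.54 = 23299.29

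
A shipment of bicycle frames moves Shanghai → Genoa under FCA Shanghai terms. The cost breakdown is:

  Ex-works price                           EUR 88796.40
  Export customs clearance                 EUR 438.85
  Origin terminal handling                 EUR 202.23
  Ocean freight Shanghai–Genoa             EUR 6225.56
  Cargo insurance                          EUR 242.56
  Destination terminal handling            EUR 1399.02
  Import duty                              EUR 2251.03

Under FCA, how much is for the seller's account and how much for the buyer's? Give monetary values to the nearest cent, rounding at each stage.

Seller: EUR 89235.25; buyer: EUR 10320.40

FCA: the seller delivers export-cleared goods to the carrier; the buyer bears costs from that point.
Seller's account: goods 88796.40 + export clearance 438.85 = 89235.25
Buyer's account: origin terminal 202.23 + freight 6225.56 + insurance 242.56 + destination terminal 1399.02 + duty 2251.03 = 10320.40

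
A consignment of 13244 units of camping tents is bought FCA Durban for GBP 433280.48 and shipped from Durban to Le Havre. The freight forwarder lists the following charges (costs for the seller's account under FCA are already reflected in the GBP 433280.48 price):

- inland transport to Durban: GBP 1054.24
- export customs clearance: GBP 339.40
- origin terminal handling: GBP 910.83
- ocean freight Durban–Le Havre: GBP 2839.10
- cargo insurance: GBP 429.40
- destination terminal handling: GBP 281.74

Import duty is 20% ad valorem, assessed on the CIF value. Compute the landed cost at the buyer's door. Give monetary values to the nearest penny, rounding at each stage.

FCA: the seller delivers export-cleared goods to the carrier; the buyer bears costs from that point.
Already in the invoice (seller's account under FCA): inland to port, export clearance — exclude.
CIF value = FCA price + origin terminal + freight + insurance = 433280.48 + 910.83 + 2839.10 + 429.40 = 437459.81
Import duty = 437459.81 × 20% = 87491.96
Buyer bears: origin terminal 910.83 + freight 2839.10 + insurance 429.40 + destination terminal 281.74 + duty 87491.96 = 91953.03
Landed cost = invoice 433280.48 + 91953.03 = 525233.51

Total landed cost: GBP 525233.51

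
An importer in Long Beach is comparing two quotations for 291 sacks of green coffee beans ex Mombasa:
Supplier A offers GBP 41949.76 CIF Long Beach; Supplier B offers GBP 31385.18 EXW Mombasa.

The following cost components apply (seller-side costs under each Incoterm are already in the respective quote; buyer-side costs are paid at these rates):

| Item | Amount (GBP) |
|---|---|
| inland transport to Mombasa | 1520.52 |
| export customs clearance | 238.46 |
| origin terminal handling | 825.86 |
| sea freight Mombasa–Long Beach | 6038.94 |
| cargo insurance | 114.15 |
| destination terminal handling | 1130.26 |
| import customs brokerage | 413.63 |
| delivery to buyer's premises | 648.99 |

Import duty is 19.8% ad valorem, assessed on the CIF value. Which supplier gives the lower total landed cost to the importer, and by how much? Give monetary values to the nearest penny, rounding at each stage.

Supplier A (CIF):
The CIF price already equals the CIF value: 41949.76
Import duty = 41949.76 × 19.8% = 8306.05
Buyer bears (A): 1130.26 + 413.63 + 648.99 = 2192.88
Landed cost (A) = invoice 41949.76 + 2192.88 + duty 8306.05 = 52448.69
Supplier B (EXW):
CIF value = EXW price + inland to port + export clearance + origin terminal + freight + insurance = 31385.18 + 1520.52 + 238.46 + 825.86 + 6038.94 + 114.15 = 40123.11
Import duty = 40123.11 × 19.8% = 7944.38
Buyer bears (B): 1520.52 + 238.46 + 825.86 + 6038.94 + 114.15 + 1130.26 + 413.63 + 648.99 = 10930.81
Landed cost (B) = invoice 31385.18 + 10930.81 + duty 7944.38 = 50260.37
Difference = |52448.69 − 50260.37| = 2188.32

Supplier B is cheaper by GBP 2188.32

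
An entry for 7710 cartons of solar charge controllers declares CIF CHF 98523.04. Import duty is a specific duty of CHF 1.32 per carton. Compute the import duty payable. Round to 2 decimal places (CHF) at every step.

Import duty: CHF 10177.20

Import duty = 7710 × 1.32 = 10177.20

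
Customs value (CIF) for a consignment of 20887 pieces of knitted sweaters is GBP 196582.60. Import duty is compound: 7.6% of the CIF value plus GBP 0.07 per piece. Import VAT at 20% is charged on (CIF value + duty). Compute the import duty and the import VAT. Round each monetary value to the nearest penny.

Import duty: GBP 16402.37; import VAT: GBP 42596.99

Ad valorem component: 196582.60 × 7.6% = 14940.28
Specific component: 20887 × 0.07 = 1462.09
Import duty = 14940.28 + 1462.09 = 16402.37
VAT base = CIF + duty = 196582.60 + 16402.37 = 212984.97
Import VAT = 212984.97 × 20% = 42596.99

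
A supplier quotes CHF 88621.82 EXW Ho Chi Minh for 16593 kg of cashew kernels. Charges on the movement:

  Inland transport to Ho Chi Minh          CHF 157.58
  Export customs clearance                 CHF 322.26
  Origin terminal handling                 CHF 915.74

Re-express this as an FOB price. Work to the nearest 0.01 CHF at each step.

FOB price: CHF 90017.40

From EXW to FOB, the seller additionally bears: inland to port, export clearance, origin terminal.
FOB price = 88621.82 + 157.58 + 322.26 + 915.74 = 90017.40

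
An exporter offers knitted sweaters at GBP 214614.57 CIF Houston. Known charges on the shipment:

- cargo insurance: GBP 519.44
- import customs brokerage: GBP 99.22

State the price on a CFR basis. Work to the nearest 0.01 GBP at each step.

CFR price: GBP 214095.13

Not relevant to the conversion: brokerage — on the buyer under both terms; not part of either seller's price.
From CIF to CFR, the seller no longer bears: insurance.
CFR price = 214614.57 − 519.44 = 214095.13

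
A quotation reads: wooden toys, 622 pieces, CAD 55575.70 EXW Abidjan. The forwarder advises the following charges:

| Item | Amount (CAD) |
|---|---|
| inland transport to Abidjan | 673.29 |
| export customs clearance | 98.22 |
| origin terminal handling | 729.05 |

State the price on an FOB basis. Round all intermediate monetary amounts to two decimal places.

FOB price: CAD 57076.26

From EXW to FOB, the seller additionally bears: inland to port, export clearance, origin terminal.
FOB price = 55575.70 + 673.29 + 98.22 + 729.05 = 57076.26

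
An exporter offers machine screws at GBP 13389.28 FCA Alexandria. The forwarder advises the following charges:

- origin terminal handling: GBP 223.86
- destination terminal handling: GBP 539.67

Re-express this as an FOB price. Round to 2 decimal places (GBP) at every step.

FOB price: GBP 13613.14

Not relevant to the conversion: destination terminal — on the buyer under both terms; not part of either seller's price.
From FCA to FOB, the seller additionally bears: origin terminal.
FOB price = 13389.28 + 223.86 = 13613.14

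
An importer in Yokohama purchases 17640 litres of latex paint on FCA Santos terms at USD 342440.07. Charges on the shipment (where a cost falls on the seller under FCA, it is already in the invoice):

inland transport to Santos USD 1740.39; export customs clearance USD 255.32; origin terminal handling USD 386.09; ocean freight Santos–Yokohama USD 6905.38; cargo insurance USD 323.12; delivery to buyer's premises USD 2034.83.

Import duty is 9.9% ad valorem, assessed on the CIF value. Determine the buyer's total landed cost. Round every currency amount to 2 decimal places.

Total landed cost: USD 386744.90

FCA: the seller delivers export-cleared goods to the carrier; the buyer bears costs from that point.
Already in the invoice (seller's account under FCA): inland to port, export clearance — exclude.
CIF value = FCA price + origin terminal + freight + insurance = 342440.07 + 386.09 + 6905.38 + 323.12 = 350054.66
Import duty = 350054.66 × 9.9% = 34655.41
Buyer bears: origin terminal 386.09 + freight 6905.38 + insurance 323.12 + delivery 2034.83 + duty 34655.41 = 44304.83
Landed cost = invoice 342440.07 + 44304.83 = 386744.90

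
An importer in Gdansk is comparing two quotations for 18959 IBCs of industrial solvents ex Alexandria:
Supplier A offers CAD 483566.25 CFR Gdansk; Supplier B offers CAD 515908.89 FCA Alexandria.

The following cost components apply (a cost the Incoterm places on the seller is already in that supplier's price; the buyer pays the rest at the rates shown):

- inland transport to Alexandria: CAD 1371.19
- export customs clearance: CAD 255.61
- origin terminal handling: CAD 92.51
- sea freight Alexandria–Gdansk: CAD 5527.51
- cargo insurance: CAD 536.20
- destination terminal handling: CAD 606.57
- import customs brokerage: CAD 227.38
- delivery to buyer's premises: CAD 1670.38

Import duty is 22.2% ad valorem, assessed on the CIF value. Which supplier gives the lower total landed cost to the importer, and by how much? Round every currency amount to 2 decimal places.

Supplier A (CFR):
CIF value = CFR price + insurance = 483566.25 + 536.20 = 484102.45
Import duty = 484102.45 × 22.2% = 107470.74
Buyer bears (A): 536.20 + 606.57 + 227.38 + 1670.38 = 3040.53
Landed cost (A) = invoice 483566.25 + 3040.53 + duty 107470.74 = 594077.52
Supplier B (FCA):
CIF value = FCA price + origin terminal + freight + insurance = 515908.89 + 92.51 + 5527.51 + 536.20 = 522065.11
Import duty = 522065.11 × 22.2% = 115898.45
Buyer bears (B): 92.51 + 5527.51 + 536.20 + 606.57 + 227.38 + 1670.38 = 8660.55
Landed cost (B) = invoice 515908.89 + 8660.55 + duty 115898.45 = 640467.89
Difference = |594077.52 − 640467.89| = 46390.37

Supplier A is cheaper by CAD 46390.37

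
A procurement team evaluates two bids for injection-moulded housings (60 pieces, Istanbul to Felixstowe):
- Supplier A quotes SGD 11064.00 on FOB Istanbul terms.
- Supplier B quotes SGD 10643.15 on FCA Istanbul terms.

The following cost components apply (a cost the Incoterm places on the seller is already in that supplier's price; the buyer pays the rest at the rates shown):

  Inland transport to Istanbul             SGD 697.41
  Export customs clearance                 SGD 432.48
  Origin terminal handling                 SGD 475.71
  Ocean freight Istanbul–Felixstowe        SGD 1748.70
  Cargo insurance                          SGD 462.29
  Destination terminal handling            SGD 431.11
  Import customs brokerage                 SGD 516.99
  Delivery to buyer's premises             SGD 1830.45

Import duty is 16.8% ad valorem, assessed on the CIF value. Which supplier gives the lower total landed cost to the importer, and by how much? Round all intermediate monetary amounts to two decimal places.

Supplier A is cheaper by SGD 64.07

Supplier A (FOB):
CIF value = FOB price + freight + insurance = 11064.00 + 1748.70 + 462.29 = 13274.99
Import duty = 13274.99 × 16.8% = 2230.20
Buyer bears (A): 1748.70 + 462.29 + 431.11 + 516.99 + 1830.45 = 4989.54
Landed cost (A) = invoice 11064.00 + 4989.54 + duty 2230.20 = 18283.74
Supplier B (FCA):
CIF value = FCA price + origin terminal + freight + insurance = 10643.15 + 475.71 + 1748.70 + 462.29 = 13329.85
Import duty = 13329.85 × 16.8% = 2239.41
Buyer bears (B): 475.71 + 1748.70 + 462.29 + 431.11 + 516.99 + 1830.45 = 5465.25
Landed cost (B) = invoice 10643.15 + 5465.25 + duty 2239.41 = 18347.81
Difference = |18283.74 − 18347.81| = 64.07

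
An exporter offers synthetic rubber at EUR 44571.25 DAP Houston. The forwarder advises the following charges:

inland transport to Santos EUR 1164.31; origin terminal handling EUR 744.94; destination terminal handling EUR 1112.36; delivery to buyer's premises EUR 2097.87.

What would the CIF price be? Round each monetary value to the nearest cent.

CIF price: EUR 41361.02

Not relevant to the conversion: origin terminal, inland to port — on the seller under both DAP and CIF; already in the DAP price and stays in the CIF price.
From DAP to CIF, the seller no longer bears: destination terminal, delivery.
CIF price = 44571.25 − 1112.36 − 2097.87 = 41361.02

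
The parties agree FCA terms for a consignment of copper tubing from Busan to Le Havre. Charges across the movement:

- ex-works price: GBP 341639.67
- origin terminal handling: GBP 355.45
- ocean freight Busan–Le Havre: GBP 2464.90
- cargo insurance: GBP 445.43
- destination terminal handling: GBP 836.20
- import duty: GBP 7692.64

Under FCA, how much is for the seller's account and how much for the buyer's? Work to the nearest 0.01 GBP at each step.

FCA: the seller delivers export-cleared goods to the carrier; the buyer bears costs from that point.
Seller's account: goods 341639.67 = 341639.67
Buyer's account: origin terminal 355.45 + freight 2464.90 + insurance 445.43 + destination terminal 836.20 + duty 7692.64 = 11794.62

Seller: GBP 341639.67; buyer: GBP 11794.62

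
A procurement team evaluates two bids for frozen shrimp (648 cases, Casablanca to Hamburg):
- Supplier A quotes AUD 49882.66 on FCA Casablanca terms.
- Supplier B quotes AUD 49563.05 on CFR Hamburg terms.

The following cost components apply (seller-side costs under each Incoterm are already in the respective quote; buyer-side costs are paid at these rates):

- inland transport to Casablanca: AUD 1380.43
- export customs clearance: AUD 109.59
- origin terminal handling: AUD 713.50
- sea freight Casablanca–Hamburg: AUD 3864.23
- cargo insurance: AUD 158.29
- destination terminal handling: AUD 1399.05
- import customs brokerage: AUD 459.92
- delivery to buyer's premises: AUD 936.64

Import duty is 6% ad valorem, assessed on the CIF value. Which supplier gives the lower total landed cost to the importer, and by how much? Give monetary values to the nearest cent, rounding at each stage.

Supplier A (FCA):
CIF value = FCA price + origin terminal + freight + insurance = 49882.66 + 713.50 + 3864.23 + 158.29 = 54618.68
Import duty = 54618.68 × 6% = 3277.12
Buyer bears (A): 713.50 + 3864.23 + 158.29 + 1399.05 + 459.92 + 936.64 = 7531.63
Landed cost (A) = invoice 49882.66 + 7531.63 + duty 3277.12 = 60691.41
Supplier B (CFR):
CIF value = CFR price + insurance = 49563.05 + 158.29 = 49721.34
Import duty = 49721.34 × 6% = 2983.28
Buyer bears (B): 158.29 + 1399.05 + 459.92 + 936.64 = 2953.90
Landed cost (B) = invoice 49563.05 + 2953.90 + duty 2983.28 = 55500.23
Difference = |60691.41 − 55500.23| = 5191.18

Supplier B is cheaper by AUD 5191.18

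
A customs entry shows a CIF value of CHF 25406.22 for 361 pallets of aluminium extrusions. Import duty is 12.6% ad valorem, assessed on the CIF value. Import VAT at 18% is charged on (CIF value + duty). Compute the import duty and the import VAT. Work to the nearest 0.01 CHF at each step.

Import duty = 25406.22 × 12.6% = 3201.18
VAT base = CIF + duty = 25406.22 + 3201.18 = 28607.40
Import VAT = 28607.40 × 18% = 5149.33

Import duty: CHF 3201.18; import VAT: CHF 5149.33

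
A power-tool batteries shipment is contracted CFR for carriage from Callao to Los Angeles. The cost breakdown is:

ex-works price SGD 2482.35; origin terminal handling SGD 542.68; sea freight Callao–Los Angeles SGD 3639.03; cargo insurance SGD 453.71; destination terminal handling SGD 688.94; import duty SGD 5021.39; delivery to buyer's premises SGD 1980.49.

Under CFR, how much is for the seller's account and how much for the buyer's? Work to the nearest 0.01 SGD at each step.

CFR: the seller pays costs through ocean freight to the destination port, but not insurance.
Seller's account: goods 2482.35 + origin terminal 542.68 + freight 3639.03 = 6664.06
Buyer's account: insurance 453.71 + destination terminal 688.94 + duty 5021.39 + delivery 1980.49 = 8144.53

Seller: SGD 6664.06; buyer: SGD 8144.53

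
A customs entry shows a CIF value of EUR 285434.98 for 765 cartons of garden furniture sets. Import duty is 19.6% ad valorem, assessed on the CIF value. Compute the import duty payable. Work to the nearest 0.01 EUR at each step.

Import duty: EUR 55945.26

Import duty = 285434.98 × 19.6% = 55945.26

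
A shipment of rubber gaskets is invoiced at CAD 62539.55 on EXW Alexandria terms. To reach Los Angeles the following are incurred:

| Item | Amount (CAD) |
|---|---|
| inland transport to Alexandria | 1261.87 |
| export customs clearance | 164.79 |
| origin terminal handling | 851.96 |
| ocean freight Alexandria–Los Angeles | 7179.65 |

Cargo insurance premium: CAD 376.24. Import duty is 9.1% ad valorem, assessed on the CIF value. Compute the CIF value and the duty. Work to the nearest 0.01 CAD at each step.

CIF = EXW price + pre-shipment costs + freight + insurance
CIF = 62539.55 + 1261.87 + 164.79 + 851.96 + 7179.65 + 376.24 = 72374.06
Import duty = 72374.06 × 9.1% = 6586.04

CIF value: CAD 72374.06; import duty: CAD 6586.04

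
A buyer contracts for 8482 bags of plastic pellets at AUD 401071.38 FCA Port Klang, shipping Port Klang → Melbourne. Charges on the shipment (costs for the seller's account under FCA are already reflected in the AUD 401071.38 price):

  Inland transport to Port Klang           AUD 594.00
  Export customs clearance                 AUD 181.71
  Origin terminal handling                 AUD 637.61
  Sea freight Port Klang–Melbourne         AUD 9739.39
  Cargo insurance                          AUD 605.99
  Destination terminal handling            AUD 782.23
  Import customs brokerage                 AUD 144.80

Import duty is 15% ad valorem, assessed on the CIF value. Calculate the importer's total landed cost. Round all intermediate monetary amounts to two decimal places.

FCA: the seller delivers export-cleared goods to the carrier; the buyer bears costs from that point.
Already in the invoice (seller's account under FCA): inland to port, export clearance — exclude.
CIF value = FCA price + origin terminal + freight + insurance = 401071.38 + 637.61 + 9739.39 + 605.99 = 412054.37
Import duty = 412054.37 × 15% = 61808.16
Buyer bears: origin terminal 637.61 + freight 9739.39 + insurance 605.99 + destination terminal 782.23 + brokerage 144.80 + duty 61808.16 = 73718.18
Landed cost = invoice 401071.38 + 73718.18 = 474789.56

Total landed cost: AUD 474789.56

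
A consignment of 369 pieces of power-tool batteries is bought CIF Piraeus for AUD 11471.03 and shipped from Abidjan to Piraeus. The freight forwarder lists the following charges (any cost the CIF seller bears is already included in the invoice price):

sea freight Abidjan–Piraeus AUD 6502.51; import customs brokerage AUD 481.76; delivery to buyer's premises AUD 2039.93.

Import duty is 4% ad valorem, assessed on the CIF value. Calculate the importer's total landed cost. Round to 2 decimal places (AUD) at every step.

CIF: the seller pays costs through ocean freight and marine insurance to the destination port.
Already in the invoice (seller's account under CIF): freight — exclude.
The CIF price already equals the CIF value: 11471.03
Import duty = 11471.03 × 4% = 458.84
Buyer bears: brokerage 481.76 + delivery 2039.93 + duty 458.84 = 2980.53
Landed cost = invoice 11471.03 + 2980.53 = 14451.56

Total landed cost: AUD 14451.56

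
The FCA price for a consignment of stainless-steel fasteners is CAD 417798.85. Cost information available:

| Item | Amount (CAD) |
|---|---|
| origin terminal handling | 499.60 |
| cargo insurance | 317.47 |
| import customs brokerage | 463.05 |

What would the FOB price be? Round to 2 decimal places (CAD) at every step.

Not relevant to the conversion: brokerage, insurance — on the buyer under both terms; not part of either seller's price.
From FCA to FOB, the seller additionally bears: origin terminal.
FOB price = 417798.85 + 499.60 = 418298.45

FOB price: CAD 418298.45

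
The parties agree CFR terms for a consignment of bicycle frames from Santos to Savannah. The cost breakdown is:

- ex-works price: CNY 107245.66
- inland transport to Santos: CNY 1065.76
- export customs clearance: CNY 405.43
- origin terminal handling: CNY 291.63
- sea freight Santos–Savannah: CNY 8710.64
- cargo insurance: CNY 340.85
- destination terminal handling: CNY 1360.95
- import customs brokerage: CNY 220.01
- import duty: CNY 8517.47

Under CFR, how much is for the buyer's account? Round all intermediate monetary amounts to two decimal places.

CFR: the seller pays costs through ocean freight to the destination port, but not insurance.
Seller's account: goods 107245.66 + inland to port 1065.76 + export clearance 405.43 + origin terminal 291.63 + freight 8710.64 = 117719.12
Buyer's account: insurance 340.85 + destination terminal 1360.95 + brokerage 220.01 + duty 8517.47 = 10439.28

Buyer's account: CNY 10439.28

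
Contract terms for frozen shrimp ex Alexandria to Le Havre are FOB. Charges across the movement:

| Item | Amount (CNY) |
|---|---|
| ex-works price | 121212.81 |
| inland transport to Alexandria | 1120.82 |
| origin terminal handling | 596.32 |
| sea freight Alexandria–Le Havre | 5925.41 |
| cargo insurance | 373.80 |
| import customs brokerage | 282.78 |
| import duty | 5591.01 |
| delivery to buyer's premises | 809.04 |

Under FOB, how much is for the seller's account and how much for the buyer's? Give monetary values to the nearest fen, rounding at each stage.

Seller: CNY 122929.95; buyer: CNY 12982.04

FOB: the seller bears costs until goods are on board at the origin port; the buyer bears freight, insurance and all costs thereafter.
Seller's account: goods 121212.81 + inland to port 1120.82 + origin terminal 596.32 = 122929.95
Buyer's account: freight 5925.41 + insurance 373.80 + brokerage 282.78 + duty 5591.01 + delivery 809.04 = 12982.04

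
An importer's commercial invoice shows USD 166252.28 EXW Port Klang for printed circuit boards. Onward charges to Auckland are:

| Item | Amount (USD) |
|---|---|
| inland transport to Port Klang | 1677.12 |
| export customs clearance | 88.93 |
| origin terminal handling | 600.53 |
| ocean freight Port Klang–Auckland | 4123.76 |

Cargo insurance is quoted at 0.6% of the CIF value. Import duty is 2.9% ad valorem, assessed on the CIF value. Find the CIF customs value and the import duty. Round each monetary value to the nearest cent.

CIF value: USD 173785.33; import duty: USD 5039.77

Let C be the CIF value. C = EXW price + pre-shipment costs + freight + 0.6% × C
C − 0.6% × C = 166252.28 + 1677.12 + 88.93 + 600.53 + 4123.76
0.994 × C = 172742.62
C = 172742.62 / 0.994 = 173785.33
Insurance premium = 0.6% × 173785.33 = 1042.71
Import duty = 173785.33 × 2.9% = 5039.77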